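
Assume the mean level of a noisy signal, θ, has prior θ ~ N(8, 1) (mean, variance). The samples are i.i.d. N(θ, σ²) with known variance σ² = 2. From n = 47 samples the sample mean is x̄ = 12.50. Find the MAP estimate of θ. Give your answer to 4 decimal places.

n = 47, x̄ = 12.50.
For a Normal prior and Normal likelihood with known variance, the posterior is Normal; its mode equals its mean, the precision-weighted average.
Prior precision 1/σ₀² = 1/1 = 1; data precision n/σ² = 47/2 = 23.5.
θ̂ = (1·8 + 23.5·12.5) / (1 + 23.5) = 301.75/24.5 = 1207/98 ≈ 12.3163.

θ̂_MAP = 12.3163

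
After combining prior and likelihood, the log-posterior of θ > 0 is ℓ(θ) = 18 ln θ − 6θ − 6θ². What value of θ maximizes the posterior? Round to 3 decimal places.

ℓ'(θ) = 18/θ − 6 − 12θ. Setting this to zero and multiplying by θ: 12θ² + 6θ − 18 = 0.
θ = (−6 + √(6² + 4·12·18)) / (2·12) = (−6 + √900) / 24 = (−6 + 30)/24 = 1.
ℓ''(θ) = −18/θ² − 12 < 0, confirming a maximum.

θ̂_MAP = 1.000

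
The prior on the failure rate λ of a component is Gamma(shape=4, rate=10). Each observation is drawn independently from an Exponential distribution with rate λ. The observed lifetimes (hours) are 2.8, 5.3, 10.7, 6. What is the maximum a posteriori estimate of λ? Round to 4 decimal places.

The Exponential(rate=λ) likelihood is ∝ λ^n e^(−λΣtᵢ). Here n = 4 and Σtᵢ = 2.8 + 5.3 + 10.7 + 6 = 24.8.
Posterior ∝ λ^3e^(−10λ) · λ^4e^(−24.8λ) = λ^7e^(−34.8λ), i.e. Gamma(8, 34.8).
Mode = (a−1)/b = 7/34.8 ≈ 0.2011.

λ̂_MAP = 0.2011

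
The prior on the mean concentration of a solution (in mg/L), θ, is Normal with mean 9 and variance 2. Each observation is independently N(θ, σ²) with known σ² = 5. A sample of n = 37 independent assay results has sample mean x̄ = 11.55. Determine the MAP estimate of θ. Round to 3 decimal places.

n = 37, x̄ = 11.55.
For a Normal prior and Normal likelihood with known variance, the posterior is Normal; its mode equals its mean, the precision-weighted average.
Prior precision 1/σ₀² = 1/2 = 0.5; data precision n/σ² = 37/5 = 7.4.
θ̂ = (0.5·9 + 7.4·11.55) / (0.5 + 7.4) = 89.97/7.9 = 8997/790 ≈ 11.389.

θ̂_MAP = 11.389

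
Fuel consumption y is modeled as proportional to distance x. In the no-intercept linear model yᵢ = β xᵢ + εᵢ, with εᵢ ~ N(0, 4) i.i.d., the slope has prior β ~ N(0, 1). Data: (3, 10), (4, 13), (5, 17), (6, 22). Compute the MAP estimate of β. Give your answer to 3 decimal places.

log p(β | y) = −Σ(yᵢ − βxᵢ)²/(2·4) − β²/(2·1) + const.
Setting the derivative to zero: Σxᵢ(yᵢ − βxᵢ)/4 − β/1 = 0, so β = Σxᵢyᵢ / (Σxᵢ² + σ²/τ²).
Σxᵢyᵢ = 3·10 + 4·13 + 5·17 + 6·22 = 299; Σxᵢ² = 86; σ²/τ² = 4.
β̂_MAP = 299 / (86 + 4) = 299/90 ≈ 3.322.

β̂_MAP = 3.322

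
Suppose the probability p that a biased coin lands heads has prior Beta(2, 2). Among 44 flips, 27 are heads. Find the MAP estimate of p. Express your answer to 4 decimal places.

Prior: Beta(2, 2).
Data: 27 successes in 44 trials. The binomial likelihood contributes p^27(1−p)^17, so the posterior is Beta(2+27, 2+17) = Beta(29, 19).
For Beta(a, b) with a, b > 1 the mode is (a−1)/(a+b−2) = 28/46 ≈ 0.6087.

p̂_MAP = 0.6087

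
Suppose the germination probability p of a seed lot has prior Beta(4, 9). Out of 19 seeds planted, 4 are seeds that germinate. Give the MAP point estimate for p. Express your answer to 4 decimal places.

p̂_MAP = 0.2333

Prior: Beta(4, 9).
Data: 4 successes in 19 trials. The binomial likelihood contributes p^4(1−p)^15, so the posterior is Beta(4+4, 9+15) = Beta(8, 24).
For Beta(a, b) with a, b > 1 the mode is (a−1)/(a+b−2) = 7/30 ≈ 0.2333.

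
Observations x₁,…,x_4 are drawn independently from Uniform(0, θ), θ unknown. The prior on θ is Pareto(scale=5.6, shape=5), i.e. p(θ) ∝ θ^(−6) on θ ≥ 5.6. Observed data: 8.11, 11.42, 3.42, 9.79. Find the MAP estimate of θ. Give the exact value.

The Uniform(0, θ) likelihood is θ^(−n) for θ ≥ max(xᵢ), zero otherwise. Here max(xᵢ) = 11.42.
Posterior ∝ θ^(−6) · θ^(−4) = θ^(−10) on θ ≥ max(5.6, 11.42) = 11.42.
This density is strictly decreasing in θ, so the posterior mode lies at the lower boundary of the support.

θ̂_MAP = 11.42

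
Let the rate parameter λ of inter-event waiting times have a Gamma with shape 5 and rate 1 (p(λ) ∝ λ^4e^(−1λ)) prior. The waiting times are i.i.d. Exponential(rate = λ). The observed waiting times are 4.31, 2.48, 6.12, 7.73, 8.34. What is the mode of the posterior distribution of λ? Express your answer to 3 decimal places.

The Exponential(rate=λ) likelihood is ∝ λ^n e^(−λΣtᵢ). Here n = 5 and Σtᵢ = 4.31 + 2.48 + 6.12 + 7.73 + 8.34 = 28.98.
Posterior ∝ λ^4e^(−1λ) · λ^5e^(−28.98λ) = λ^9e^(−29.98λ), i.e. Gamma(10, 29.98).
Mode = (a−1)/b = 9/29.98 ≈ 0.300.

λ̂_MAP = 0.300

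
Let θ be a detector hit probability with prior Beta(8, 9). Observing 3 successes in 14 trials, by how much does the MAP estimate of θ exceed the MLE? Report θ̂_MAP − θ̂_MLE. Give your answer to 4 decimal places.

Posterior is Beta(11, 20); MAP = (11−1)/(31−2) = 10/29 ≈ 0.34483.
MLE ignores the prior: θ̂_MLE = k/n = 3/14 ≈ 0.21429.
Difference = 10/29 − 3/14 = 53/406 ≈ 0.1305.

MAP − MLE = 0.1305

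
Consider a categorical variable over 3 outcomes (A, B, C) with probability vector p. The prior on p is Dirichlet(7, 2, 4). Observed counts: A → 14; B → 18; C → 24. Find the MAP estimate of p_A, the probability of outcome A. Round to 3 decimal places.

MAP estimate of p_A = 0.303

The posterior is Dirichlet(αᵢ + nᵢ) = Dirichlet(21, 20, 28).
For a Dirichlet(a₁,…,a_K) with all aᵢ > 1, the mode has j-th component (aⱼ − 1)/(Σaᵢ − K).
Here Σaᵢ = 69 and K = 3, so p_A = (21 − 1)/(69 − 3) = 20/66 ≈ 0.303.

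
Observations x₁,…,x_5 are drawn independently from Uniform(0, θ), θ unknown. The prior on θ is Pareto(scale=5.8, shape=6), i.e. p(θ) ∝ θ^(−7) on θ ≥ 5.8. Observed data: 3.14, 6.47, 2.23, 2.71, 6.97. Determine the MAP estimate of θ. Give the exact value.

θ̂_MAP = 6.97

The Uniform(0, θ) likelihood is θ^(−n) for θ ≥ max(xᵢ), zero otherwise. Here max(xᵢ) = 6.97.
Posterior ∝ θ^(−7) · θ^(−5) = θ^(−12) on θ ≥ max(5.8, 6.97) = 6.97.
This density is strictly decreasing in θ, so the posterior mode lies at the lower boundary of the support.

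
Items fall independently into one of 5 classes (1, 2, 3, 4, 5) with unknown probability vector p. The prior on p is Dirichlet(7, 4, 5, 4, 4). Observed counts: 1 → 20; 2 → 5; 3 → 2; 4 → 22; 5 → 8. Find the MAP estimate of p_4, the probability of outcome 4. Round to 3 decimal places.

MAP estimate: 0.329

The posterior is Dirichlet(αᵢ + nᵢ) = Dirichlet(27, 9, 7, 26, 12).
For a Dirichlet(a₁,…,a_K) with all aᵢ > 1, the mode has j-th component (aⱼ − 1)/(Σaᵢ − K).
Here Σaᵢ = 81 and K = 5, so p_4 = (26 − 1)/(81 − 5) = 25/76 ≈ 0.329.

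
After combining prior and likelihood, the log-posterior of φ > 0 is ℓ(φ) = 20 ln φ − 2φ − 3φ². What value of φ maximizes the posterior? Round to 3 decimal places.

ℓ'(φ) = 20/φ − 2 − 6φ. Setting this to zero and multiplying by φ: 6φ² + 2φ − 20 = 0.
φ = (−2 + √(2² + 4·6·20)) / (2·6) = (−2 + √484) / 12 = (−2 + 22)/12 = 5/3.
ℓ''(φ) = −20/φ² − 6 < 0, confirming a maximum.

φ̂_MAP = 1.667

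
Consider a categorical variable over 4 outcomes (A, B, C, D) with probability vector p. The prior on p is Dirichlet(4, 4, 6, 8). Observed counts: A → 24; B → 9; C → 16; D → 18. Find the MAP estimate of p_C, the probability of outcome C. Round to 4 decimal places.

MAP estimate of p_C = 0.2471

The posterior is Dirichlet(αᵢ + nᵢ) = Dirichlet(28, 13, 22, 26).
For a Dirichlet(a₁,…,a_K) with all aᵢ > 1, the mode has j-th component (aⱼ − 1)/(Σaᵢ − K).
Here Σaᵢ = 89 and K = 4, so p_C = (22 − 1)/(89 − 4) = 21/85 ≈ 0.2471.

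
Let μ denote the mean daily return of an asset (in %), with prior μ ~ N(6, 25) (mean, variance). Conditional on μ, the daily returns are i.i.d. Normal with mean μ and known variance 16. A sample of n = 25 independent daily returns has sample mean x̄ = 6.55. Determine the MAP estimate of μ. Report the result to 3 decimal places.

μ̂_MAP = 6.536

n = 25, x̄ = 6.55.
For a Normal prior and Normal likelihood with known variance, the posterior is Normal; its mode equals its mean, the precision-weighted average.
Prior precision 1/σ₀² = 1/25 = 0.04; data precision n/σ² = 25/16 = 1.5625.
μ̂ = (0.04·6 + 1.5625·6.55) / (0.04 + 1.5625) = 10.474375/1.6025 = 16759/2564 ≈ 6.536.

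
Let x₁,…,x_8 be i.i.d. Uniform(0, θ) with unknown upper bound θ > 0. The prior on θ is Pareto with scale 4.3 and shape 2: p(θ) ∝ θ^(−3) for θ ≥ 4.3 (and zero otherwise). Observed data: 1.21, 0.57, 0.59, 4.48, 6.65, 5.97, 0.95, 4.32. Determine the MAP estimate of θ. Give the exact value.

The Uniform(0, θ) likelihood is θ^(−n) for θ ≥ max(xᵢ), zero otherwise. Here max(xᵢ) = 6.65.
Posterior ∝ θ^(−3) · θ^(−8) = θ^(−11) on θ ≥ max(4.3, 6.65) = 6.65.
This density is strictly decreasing in θ, so the posterior mode lies at the lower boundary of the support.

θ̂_MAP = 6.65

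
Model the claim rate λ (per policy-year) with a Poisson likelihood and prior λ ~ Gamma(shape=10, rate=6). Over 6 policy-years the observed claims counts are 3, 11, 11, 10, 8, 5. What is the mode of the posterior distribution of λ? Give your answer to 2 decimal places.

Σxᵢ = 3+11+11+10+8+5 = 48, with n = 6.
Posterior ∝ λ^9e^(−6λ) · λ^48e^(−6λ) = λ^57e^(−12λ), i.e. Gamma(shape=58, rate=12).
The mode of a Gamma(a, b) with a ≥ 1 (shape–rate) is (a−1)/b = 57/12 ≈ 4.75.

λ̂_MAP = 4.75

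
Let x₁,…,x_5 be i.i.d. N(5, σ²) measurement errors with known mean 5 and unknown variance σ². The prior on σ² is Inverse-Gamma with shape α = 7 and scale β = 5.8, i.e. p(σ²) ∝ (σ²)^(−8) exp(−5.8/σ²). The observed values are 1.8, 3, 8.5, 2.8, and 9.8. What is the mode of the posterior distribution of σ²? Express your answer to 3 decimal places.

σ̂²_MAP = 3.141

Sum of squared deviations about the known mean: SS = (1.8−5)² + (3−5)² + (8.5−5)² + (2.8−5)² + (9.8−5)² = 54.37.
The Normal likelihood contributes (σ²)^(−n/2) exp(−SS/(2σ²)), so the posterior is Inverse-Gamma(α + n/2, β + SS/2) = Inverse-Gamma(9.5, 32.985).
The mode of Inverse-Gamma(a, b) is b/(a+1) = 32.985/10.5 ≈ 3.141.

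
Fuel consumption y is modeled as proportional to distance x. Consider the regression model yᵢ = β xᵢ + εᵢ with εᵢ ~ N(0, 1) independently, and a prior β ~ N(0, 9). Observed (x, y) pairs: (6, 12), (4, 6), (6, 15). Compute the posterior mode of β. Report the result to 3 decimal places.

β̂_MAP = 2.111

log p(β | y) = −Σ(yᵢ − βxᵢ)²/(2·1) − β²/(2·9) + const.
Setting the derivative to zero: Σxᵢ(yᵢ − βxᵢ)/1 − β/9 = 0, so β = Σxᵢyᵢ / (Σxᵢ² + σ²/τ²).
Σxᵢyᵢ = 6·12 + 4·6 + 6·15 = 186; Σxᵢ² = 88; σ²/τ² = 1/9.
β̂_MAP = 186 / (88 + 1/9) = 186/(793/9) = 1674/793 ≈ 2.111.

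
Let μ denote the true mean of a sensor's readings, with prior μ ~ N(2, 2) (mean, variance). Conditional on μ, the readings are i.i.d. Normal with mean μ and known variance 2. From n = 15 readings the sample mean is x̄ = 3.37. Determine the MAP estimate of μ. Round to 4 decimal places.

n = 15, x̄ = 3.37.
For a Normal prior and Normal likelihood with known variance, the posterior is Normal; its mode equals its mean, the precision-weighted average.
Prior precision 1/σ₀² = 1/2 = 0.5; data precision n/σ² = 15/2 = 7.5.
μ̂ = (0.5·2 + 7.5·3.37) / (0.5 + 7.5) = 26.275/8 = 3.284375 ≈ 3.2844.

μ̂_MAP = 3.2844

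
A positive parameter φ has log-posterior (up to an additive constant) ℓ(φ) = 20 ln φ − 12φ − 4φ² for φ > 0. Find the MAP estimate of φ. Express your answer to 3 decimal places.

ℓ'(φ) = 20/φ − 12 − 8φ. Setting this to zero and multiplying by φ: 8φ² + 12φ − 20 = 0.
φ = (−12 + √(12² + 4·8·20)) / (2·8) = (−12 + √784) / 16 = (−12 + 28)/16 = 1.
ℓ''(φ) = −20/φ² − 8 < 0, confirming a maximum.

φ̂_MAP = 1.000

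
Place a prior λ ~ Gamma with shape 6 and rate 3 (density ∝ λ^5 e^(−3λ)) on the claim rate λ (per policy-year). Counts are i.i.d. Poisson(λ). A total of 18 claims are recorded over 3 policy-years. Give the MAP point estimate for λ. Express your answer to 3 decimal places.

Σxᵢ = 18, n = 3.
Posterior ∝ λ^5e^(−3λ) · λ^18e^(−3λ) = λ^23e^(−6λ), i.e. Gamma(shape=24, rate=6).
The mode of a Gamma(a, b) with a ≥ 1 (shape–rate) is (a−1)/b = 23/6 ≈ 3.833.

λ̂_MAP = 3.833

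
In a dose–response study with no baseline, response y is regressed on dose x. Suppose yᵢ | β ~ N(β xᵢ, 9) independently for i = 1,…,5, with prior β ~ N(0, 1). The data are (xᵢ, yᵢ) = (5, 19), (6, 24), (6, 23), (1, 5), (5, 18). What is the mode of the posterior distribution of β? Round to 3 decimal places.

β̂_MAP = 3.576

log p(β | y) = −Σ(yᵢ − βxᵢ)²/(2·9) − β²/(2·1) + const.
Setting the derivative to zero: Σxᵢ(yᵢ − βxᵢ)/9 − β/1 = 0, so β = Σxᵢyᵢ / (Σxᵢ² + σ²/τ²).
Σxᵢyᵢ = 5·19 + 6·24 + 6·23 + 1·5 + 5·18 = 472; Σxᵢ² = 123; σ²/τ² = 9.
β̂_MAP = 472 / (123 + 9) = 472/132 ≈ 3.576.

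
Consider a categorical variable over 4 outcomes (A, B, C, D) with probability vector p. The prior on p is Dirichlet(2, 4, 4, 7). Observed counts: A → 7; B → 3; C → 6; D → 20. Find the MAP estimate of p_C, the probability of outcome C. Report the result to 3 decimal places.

The posterior is Dirichlet(αᵢ + nᵢ) = Dirichlet(9, 7, 10, 27).
For a Dirichlet(a₁,…,a_K) with all aᵢ > 1, the mode has j-th component (aⱼ − 1)/(Σaᵢ − K).
Here Σaᵢ = 53 and K = 4, so p_C = (10 − 1)/(53 − 4) = 9/49 ≈ 0.184.

MAP estimate of p_C = 0.184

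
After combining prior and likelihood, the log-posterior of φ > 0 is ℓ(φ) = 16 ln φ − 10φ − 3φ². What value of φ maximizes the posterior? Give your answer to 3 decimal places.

φ̂_MAP = 1.000

ℓ'(φ) = 16/φ − 10 − 6φ. Setting this to zero and multiplying by φ: 6φ² + 10φ − 16 = 0.
φ = (−10 + √(10² + 4·6·16)) / (2·6) = (−10 + √484) / 12 = (−10 + 22)/12 = 1.
ℓ''(φ) = −16/φ² − 6 < 0, confirming a maximum.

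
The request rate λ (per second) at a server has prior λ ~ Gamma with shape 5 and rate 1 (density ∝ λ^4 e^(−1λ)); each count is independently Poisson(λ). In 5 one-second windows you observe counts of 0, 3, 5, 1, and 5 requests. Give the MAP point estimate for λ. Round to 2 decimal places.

λ̂_MAP = 3.00

Σxᵢ = 0+3+5+1+5 = 14, with n = 5.
Posterior ∝ λ^4e^(−1λ) · λ^14e^(−5λ) = λ^18e^(−6λ), i.e. Gamma(shape=19, rate=6).
The mode of a Gamma(a, b) with a ≥ 1 (shape–rate) is (a−1)/b = 18/6 ≈ 3.00.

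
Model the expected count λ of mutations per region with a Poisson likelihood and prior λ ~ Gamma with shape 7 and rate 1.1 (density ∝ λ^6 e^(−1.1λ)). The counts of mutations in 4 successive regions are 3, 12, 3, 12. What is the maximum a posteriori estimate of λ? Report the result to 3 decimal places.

Σxᵢ = 3+12+3+12 = 30, with n = 4.
Posterior ∝ λ^6e^(−1.1λ) · λ^30e^(−4λ) = λ^36e^(−5.1λ), i.e. Gamma(shape=37, rate=5.1).
The mode of a Gamma(a, b) with a ≥ 1 (shape–rate) is (a−1)/b = 36/5.1 ≈ 7.059.

λ̂_MAP = 7.059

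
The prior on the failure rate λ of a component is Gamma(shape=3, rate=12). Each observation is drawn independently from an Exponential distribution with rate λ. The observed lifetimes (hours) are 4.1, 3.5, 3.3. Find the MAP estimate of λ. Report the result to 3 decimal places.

The Exponential(rate=λ) likelihood is ∝ λ^n e^(−λΣtᵢ). Here n = 3 and Σtᵢ = 4.1 + 3.5 + 3.3 = 10.9.
Posterior ∝ λ^2e^(−12λ) · λ^3e^(−10.9λ) = λ^5e^(−22.9λ), i.e. Gamma(6, 22.9).
Mode = (a−1)/b = 5/22.9 ≈ 0.218.

λ̂_MAP = 0.218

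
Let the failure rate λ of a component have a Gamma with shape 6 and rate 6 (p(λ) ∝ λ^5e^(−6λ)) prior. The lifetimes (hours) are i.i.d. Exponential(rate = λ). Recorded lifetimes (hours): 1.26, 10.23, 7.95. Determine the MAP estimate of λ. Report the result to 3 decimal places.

λ̂_MAP = 0.314

The Exponential(rate=λ) likelihood is ∝ λ^n e^(−λΣtᵢ). Here n = 3 and Σtᵢ = 1.26 + 10.23 + 7.95 = 19.44.
Posterior ∝ λ^5e^(−6λ) · λ^3e^(−19.44λ) = λ^8e^(−25.44λ), i.e. Gamma(9, 25.44).
Mode = (a−1)/b = 8/25.44 ≈ 0.314.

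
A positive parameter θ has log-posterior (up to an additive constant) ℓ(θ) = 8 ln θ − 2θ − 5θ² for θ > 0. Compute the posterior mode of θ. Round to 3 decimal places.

θ̂_MAP = 0.800

ℓ'(θ) = 8/θ − 2 − 10θ. Setting this to zero and multiplying by θ: 10θ² + 2θ − 8 = 0.
θ = (−2 + √(2² + 4·10·8)) / (2·10) = (−2 + √324) / 20 = (−2 + 18)/20 = 4/5.
ℓ''(θ) = −8/θ² − 10 < 0, confirming a maximum.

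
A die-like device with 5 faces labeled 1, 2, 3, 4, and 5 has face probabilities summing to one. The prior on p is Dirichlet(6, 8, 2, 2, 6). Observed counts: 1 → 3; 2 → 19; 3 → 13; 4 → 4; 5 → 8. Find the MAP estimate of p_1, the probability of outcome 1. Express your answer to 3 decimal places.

MAP estimate: 0.121

The posterior is Dirichlet(αᵢ + nᵢ) = Dirichlet(9, 27, 15, 6, 14).
For a Dirichlet(a₁,…,a_K) with all aᵢ > 1, the mode has j-th component (aⱼ − 1)/(Σaᵢ − K).
Here Σaᵢ = 71 and K = 5, so p_1 = (9 − 1)/(71 − 5) = 8/66 ≈ 0.121.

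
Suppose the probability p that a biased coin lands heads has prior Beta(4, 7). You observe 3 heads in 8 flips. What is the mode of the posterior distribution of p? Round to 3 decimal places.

Prior: Beta(4, 7).
Data: 3 successes in 8 trials. The binomial likelihood contributes p^3(1−p)^5, so the posterior is Beta(4+3, 7+5) = Beta(7, 12).
For Beta(a, b) with a, b > 1 the mode is (a−1)/(a+b−2) = 6/17 ≈ 0.353.

p̂_MAP = 0.353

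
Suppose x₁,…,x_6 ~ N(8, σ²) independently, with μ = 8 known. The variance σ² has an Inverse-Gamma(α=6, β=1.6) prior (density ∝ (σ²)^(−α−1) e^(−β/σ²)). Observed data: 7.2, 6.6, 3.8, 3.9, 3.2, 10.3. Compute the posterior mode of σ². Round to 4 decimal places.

σ̂²_MAP = 3.4290

Sum of squared deviations about the known mean: SS = (7.2−8)² + (6.6−8)² + (3.8−8)² + (3.9−8)² + (3.2−8)² + (10.3−8)² = 65.38.
The Normal likelihood contributes (σ²)^(−n/2) exp(−SS/(2σ²)), so the posterior is Inverse-Gamma(α + n/2, β + SS/2) = Inverse-Gamma(9, 34.29).
The mode of Inverse-Gamma(a, b) is b/(a+1) = 34.29/10 ≈ 3.4290.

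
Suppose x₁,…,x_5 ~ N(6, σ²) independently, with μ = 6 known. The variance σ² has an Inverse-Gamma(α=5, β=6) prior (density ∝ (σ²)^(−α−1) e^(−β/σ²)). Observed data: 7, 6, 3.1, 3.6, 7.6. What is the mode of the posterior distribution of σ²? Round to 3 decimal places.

σ̂²_MAP = 1.749

Sum of squared deviations about the known mean: SS = (7−6)² + (6−6)² + (3.1−6)² + (3.6−6)² + (7.6−6)² = 17.73.
The Normal likelihood contributes (σ²)^(−n/2) exp(−SS/(2σ²)), so the posterior is Inverse-Gamma(α + n/2, β + SS/2) = Inverse-Gamma(7.5, 14.865).
The mode of Inverse-Gamma(a, b) is b/(a+1) = 14.865/8.5 ≈ 1.749.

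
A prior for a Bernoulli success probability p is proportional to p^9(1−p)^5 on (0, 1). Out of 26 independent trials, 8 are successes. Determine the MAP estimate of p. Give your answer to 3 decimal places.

p̂_MAP = 0.425

The prior density ∝ p^9(1−p)^5 is the kernel of Beta(10, 6).
Data: 8 successes in 26 trials. The binomial likelihood contributes p^8(1−p)^18, so the posterior is Beta(10+8, 6+18) = Beta(18, 24).
For Beta(a, b) with a, b > 1 the mode is (a−1)/(a+b−2) = 17/40 ≈ 0.425.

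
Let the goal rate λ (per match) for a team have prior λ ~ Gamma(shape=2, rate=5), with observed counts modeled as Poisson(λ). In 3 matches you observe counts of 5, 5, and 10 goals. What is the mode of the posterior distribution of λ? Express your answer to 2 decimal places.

Σxᵢ = 5+5+10 = 20, with n = 3.
Posterior ∝ λe^(−5λ) · λ^20e^(−3λ) = λ^21e^(−8λ), i.e. Gamma(shape=22, rate=8).
The mode of a Gamma(a, b) with a ≥ 1 (shape–rate) is (a−1)/b = 21/8 ≈ 2.63.

λ̂_MAP = 2.63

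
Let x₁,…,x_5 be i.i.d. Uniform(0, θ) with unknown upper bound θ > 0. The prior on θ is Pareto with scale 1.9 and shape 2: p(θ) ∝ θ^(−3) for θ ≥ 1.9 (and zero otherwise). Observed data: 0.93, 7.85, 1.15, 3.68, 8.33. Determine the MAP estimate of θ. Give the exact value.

θ̂_MAP = 8.33

The Uniform(0, θ) likelihood is θ^(−n) for θ ≥ max(xᵢ), zero otherwise. Here max(xᵢ) = 8.33.
Posterior ∝ θ^(−3) · θ^(−5) = θ^(−8) on θ ≥ max(1.9, 8.33) = 8.33.
This density is strictly decreasing in θ, so the posterior mode lies at the lower boundary of the support.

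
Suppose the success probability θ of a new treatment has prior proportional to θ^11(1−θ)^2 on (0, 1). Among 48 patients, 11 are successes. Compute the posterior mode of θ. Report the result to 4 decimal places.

The prior density ∝ θ^11(1−θ)^2 is the kernel of Beta(12, 3).
Data: 11 successes in 48 trials. The binomial likelihood contributes θ^11(1−θ)^37, so the posterior is Beta(12+11, 3+37) = Beta(23, 40).
For Beta(a, b) with a, b > 1 the mode is (a−1)/(a+b−2) = 22/61 ≈ 0.3607.

θ̂_MAP = 0.3607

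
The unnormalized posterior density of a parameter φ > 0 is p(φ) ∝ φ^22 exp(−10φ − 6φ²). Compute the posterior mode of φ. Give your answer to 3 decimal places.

ℓ'(φ) = 22/φ − 10 − 12φ. Setting this to zero and multiplying by φ: 12φ² + 10φ − 22 = 0.
φ = (−10 + √(10² + 4·12·22)) / (2·12) = (−10 + √1156) / 24 = (−10 + 34)/24 = 1.
ℓ''(φ) = −22/φ² − 12 < 0, confirming a maximum.

φ̂_MAP = 1.000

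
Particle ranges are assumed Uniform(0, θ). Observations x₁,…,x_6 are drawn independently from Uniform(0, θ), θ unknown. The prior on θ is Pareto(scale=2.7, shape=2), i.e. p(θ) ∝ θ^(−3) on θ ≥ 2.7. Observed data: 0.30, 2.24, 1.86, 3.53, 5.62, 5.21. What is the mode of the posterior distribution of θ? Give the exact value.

The Uniform(0, θ) likelihood is θ^(−n) for θ ≥ max(xᵢ), zero otherwise. Here max(xᵢ) = 5.62.
Posterior ∝ θ^(−3) · θ^(−6) = θ^(−9) on θ ≥ max(2.7, 5.62) = 5.62.
This density is strictly decreasing in θ, so the posterior mode lies at the lower boundary of the support.

θ̂_MAP = 5.62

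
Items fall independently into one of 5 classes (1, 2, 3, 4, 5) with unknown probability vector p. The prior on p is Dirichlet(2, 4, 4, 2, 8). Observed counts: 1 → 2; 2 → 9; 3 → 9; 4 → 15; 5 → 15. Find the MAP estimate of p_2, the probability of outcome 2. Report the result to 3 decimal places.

MAP estimate: 0.185

The posterior is Dirichlet(αᵢ + nᵢ) = Dirichlet(4, 13, 13, 17, 23).
For a Dirichlet(a₁,…,a_K) with all aᵢ > 1, the mode has j-th component (aⱼ − 1)/(Σaᵢ − K).
Here Σaᵢ = 70 and K = 5, so p_2 = (13 − 1)/(70 − 5) = 12/65 ≈ 0.185.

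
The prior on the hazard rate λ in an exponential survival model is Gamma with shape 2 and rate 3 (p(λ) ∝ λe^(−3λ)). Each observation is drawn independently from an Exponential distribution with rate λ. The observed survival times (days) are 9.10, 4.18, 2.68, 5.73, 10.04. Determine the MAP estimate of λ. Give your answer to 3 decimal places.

The Exponential(rate=λ) likelihood is ∝ λ^n e^(−λΣtᵢ). Here n = 5 and Σtᵢ = 9.10 + 4.18 + 2.68 + 5.73 + 10.04 = 31.73.
Posterior ∝ λe^(−3λ) · λ^5e^(−31.73λ) = λ^6e^(−34.73λ), i.e. Gamma(7, 34.73).
Mode = (a−1)/b = 6/34.73 ≈ 0.173.

λ̂_MAP = 0.173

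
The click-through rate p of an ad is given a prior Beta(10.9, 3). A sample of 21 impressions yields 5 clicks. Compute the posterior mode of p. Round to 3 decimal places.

p̂_MAP = 0.453

Prior: Beta(10.9, 3).
Data: 5 successes in 21 trials. The binomial likelihood contributes p^5(1−p)^16, so the posterior is Beta(10.9+5, 3+16) = Beta(15.9, 19).
For Beta(a, b) with a, b > 1 the mode is (a−1)/(a+b−2) = 14.9/32.9 ≈ 0.453.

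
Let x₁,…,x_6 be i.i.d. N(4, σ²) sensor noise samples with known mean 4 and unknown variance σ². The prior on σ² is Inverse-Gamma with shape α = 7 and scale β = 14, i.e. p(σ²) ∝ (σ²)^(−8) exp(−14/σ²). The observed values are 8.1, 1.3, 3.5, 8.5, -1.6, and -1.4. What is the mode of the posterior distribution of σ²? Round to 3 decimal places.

Sum of squared deviations about the known mean: SS = (8.1−4)² + (1.3−4)² + (3.5−4)² + (8.5−4)² + (-1.6−4)² + (-1.4−4)² = 105.12.
The Normal likelihood contributes (σ²)^(−n/2) exp(−SS/(2σ²)), so the posterior is Inverse-Gamma(α + n/2, β + SS/2) = Inverse-Gamma(10, 66.56).
The mode of Inverse-Gamma(a, b) is b/(a+1) = 66.56/11 ≈ 6.051.

σ̂²_MAP = 6.051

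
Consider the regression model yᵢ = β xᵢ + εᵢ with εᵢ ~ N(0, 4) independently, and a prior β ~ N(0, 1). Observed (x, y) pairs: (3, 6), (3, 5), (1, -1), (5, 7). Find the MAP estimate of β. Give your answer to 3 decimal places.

β̂_MAP = 1.396

log p(β | y) = −Σ(yᵢ − βxᵢ)²/(2·4) − β²/(2·1) + const.
Setting the derivative to zero: Σxᵢ(yᵢ − βxᵢ)/4 − β/1 = 0, so β = Σxᵢyᵢ / (Σxᵢ² + σ²/τ²).
Σxᵢyᵢ = 3·6 + 3·5 + 1·(-1) + 5·7 = 67; Σxᵢ² = 44; σ²/τ² = 4.
β̂_MAP = 67 / (44 + 4) = 67/48 ≈ 1.396.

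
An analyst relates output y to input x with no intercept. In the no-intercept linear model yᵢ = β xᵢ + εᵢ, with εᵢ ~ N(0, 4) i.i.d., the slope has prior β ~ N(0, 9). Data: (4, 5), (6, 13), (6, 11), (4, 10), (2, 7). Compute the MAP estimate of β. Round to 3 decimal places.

log p(β | y) = −Σ(yᵢ − βxᵢ)²/(2·4) − β²/(2·9) + const.
Setting the derivative to zero: Σxᵢ(yᵢ − βxᵢ)/4 − β/9 = 0, so β = Σxᵢyᵢ / (Σxᵢ² + σ²/τ²).
Σxᵢyᵢ = 4·5 + 6·13 + 6·11 + 4·10 + 2·7 = 218; Σxᵢ² = 108; σ²/τ² = 4/9.
β̂_MAP = 218 / (108 + 4/9) = 218/(976/9) = 981/488 ≈ 2.010.

β̂_MAP = 2.010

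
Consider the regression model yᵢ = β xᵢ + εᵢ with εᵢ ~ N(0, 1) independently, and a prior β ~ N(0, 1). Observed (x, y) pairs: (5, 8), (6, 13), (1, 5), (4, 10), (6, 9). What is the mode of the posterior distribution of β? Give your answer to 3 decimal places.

log p(β | y) = −Σ(yᵢ − βxᵢ)²/(2·1) − β²/(2·1) + const.
Setting the derivative to zero: Σxᵢ(yᵢ − βxᵢ)/1 − β/1 = 0, so β = Σxᵢyᵢ / (Σxᵢ² + σ²/τ²).
Σxᵢyᵢ = 5·8 + 6·13 + 1·5 + 4·10 + 6·9 = 217; Σxᵢ² = 114; σ²/τ² = 1.
β̂_MAP = 217 / (114 + 1) = 217/115 ≈ 1.887.

β̂_MAP = 1.887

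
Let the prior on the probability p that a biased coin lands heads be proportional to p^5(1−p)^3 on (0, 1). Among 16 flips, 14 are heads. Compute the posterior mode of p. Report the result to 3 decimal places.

The prior density ∝ p^5(1−p)^3 is the kernel of Beta(6, 4).
Data: 14 successes in 16 trials. The binomial likelihood contributes p^14(1−p)^2, so the posterior is Beta(6+14, 4+2) = Beta(20, 6).
For Beta(a, b) with a, b > 1 the mode is (a−1)/(a+b−2) = 19/24 ≈ 0.792.

p̂_MAP = 0.792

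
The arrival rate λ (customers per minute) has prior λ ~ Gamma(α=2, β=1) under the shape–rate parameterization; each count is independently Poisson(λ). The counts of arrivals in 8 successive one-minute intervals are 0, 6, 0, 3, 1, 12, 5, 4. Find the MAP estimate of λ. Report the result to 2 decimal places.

λ̂_MAP = 3.56

Σxᵢ = 0+6+0+3+1+12+5+4 = 31, with n = 8.
Posterior ∝ λe^(−1λ) · λ^31e^(−8λ) = λ^32e^(−9λ), i.e. Gamma(shape=33, rate=9).
The mode of a Gamma(a, b) with a ≥ 1 (shape–rate) is (a−1)/b = 32/9 ≈ 3.56.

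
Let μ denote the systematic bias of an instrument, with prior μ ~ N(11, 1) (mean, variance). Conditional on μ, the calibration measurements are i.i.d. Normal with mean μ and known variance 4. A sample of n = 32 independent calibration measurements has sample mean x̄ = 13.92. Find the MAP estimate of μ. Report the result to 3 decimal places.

n = 32, x̄ = 13.92.
For a Normal prior and Normal likelihood with known variance, the posterior is Normal; its mode equals its mean, the precision-weighted average.
Prior precision 1/σ₀² = 1/1 = 1; data precision n/σ² = 32/4 = 8.
μ̂ = (1·11 + 8·13.92) / (1 + 8) = 122.36/9 = 3059/225 ≈ 13.596.

μ̂_MAP = 13.596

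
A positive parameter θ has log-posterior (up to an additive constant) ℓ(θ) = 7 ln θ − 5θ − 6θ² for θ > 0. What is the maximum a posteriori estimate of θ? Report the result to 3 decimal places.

ℓ'(θ) = 7/θ − 5 − 12θ. Setting this to zero and multiplying by θ: 12θ² + 5θ − 7 = 0.
θ = (−5 + √(5² + 4·12·7)) / (2·12) = (−5 + √361) / 24 = (−5 + 19)/24 = 7/12.
ℓ''(θ) = −7/θ² − 12 < 0, confirming a maximum.

θ̂_MAP = 0.583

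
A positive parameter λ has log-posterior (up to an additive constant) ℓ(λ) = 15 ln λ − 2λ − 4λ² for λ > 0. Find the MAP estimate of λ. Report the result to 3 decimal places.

ℓ'(λ) = 15/λ − 2 − 8λ. Setting this to zero and multiplying by λ: 8λ² + 2λ − 15 = 0.
λ = (−2 + √(2² + 4·8·15)) / (2·8) = (−2 + √484) / 16 = (−2 + 22)/16 = 5/4.
ℓ''(λ) = −15/λ² − 8 < 0, confirming a maximum.

λ̂_MAP = 1.250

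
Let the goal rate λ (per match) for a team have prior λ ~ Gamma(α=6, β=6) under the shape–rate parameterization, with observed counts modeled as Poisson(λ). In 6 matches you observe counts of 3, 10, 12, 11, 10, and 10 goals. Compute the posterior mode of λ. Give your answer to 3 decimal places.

λ̂_MAP = 5.083

Σxᵢ = 3+10+12+11+10+10 = 56, with n = 6.
Posterior ∝ λ^5e^(−6λ) · λ^56e^(−6λ) = λ^61e^(−12λ), i.e. Gamma(shape=62, rate=12).
The mode of a Gamma(a, b) with a ≥ 1 (shape–rate) is (a−1)/b = 61/12 ≈ 5.083.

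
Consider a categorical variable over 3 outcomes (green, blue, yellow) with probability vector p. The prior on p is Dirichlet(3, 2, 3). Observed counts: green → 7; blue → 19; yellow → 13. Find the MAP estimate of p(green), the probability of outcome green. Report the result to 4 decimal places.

The posterior is Dirichlet(αᵢ + nᵢ) = Dirichlet(10, 21, 16).
For a Dirichlet(a₁,…,a_K) with all aᵢ > 1, the mode has j-th component (aⱼ − 1)/(Σaᵢ − K).
Here Σaᵢ = 47 and K = 3, so p(green) = (10 − 1)/(47 − 3) = 9/44 ≈ 0.2045.

MAP estimate of p(green) = 0.2045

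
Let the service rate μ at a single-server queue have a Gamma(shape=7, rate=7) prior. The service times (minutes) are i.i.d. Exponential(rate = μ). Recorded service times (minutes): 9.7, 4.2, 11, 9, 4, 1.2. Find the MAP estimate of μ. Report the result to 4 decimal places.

μ̂_MAP = 0.2603

The Exponential(rate=μ) likelihood is ∝ μ^n e^(−μΣtᵢ). Here n = 6 and Σtᵢ = 9.7 + 4.2 + 11 + 9 + 4 + 1.2 = 39.1.
Posterior ∝ μ^6e^(−7μ) · μ^6e^(−39.1μ) = μ^12e^(−46.1μ), i.e. Gamma(13, 46.1).
Mode = (a−1)/b = 12/46.1 ≈ 0.2603.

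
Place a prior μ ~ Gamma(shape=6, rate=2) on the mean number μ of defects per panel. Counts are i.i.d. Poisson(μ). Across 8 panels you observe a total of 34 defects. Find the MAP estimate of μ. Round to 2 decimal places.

μ̂_MAP = 3.90

Σxᵢ = 34, n = 8.
Posterior ∝ μ^5e^(−2μ) · μ^34e^(−8μ) = μ^39e^(−10μ), i.e. Gamma(shape=40, rate=10).
The mode of a Gamma(a, b) with a ≥ 1 (shape–rate) is (a−1)/b = 39/10 ≈ 3.90.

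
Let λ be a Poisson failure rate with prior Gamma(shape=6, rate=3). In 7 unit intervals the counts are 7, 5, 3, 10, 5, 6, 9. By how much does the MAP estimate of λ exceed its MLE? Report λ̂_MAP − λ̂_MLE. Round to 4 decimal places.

Σxᵢ = 45. Posterior is Gamma(51, 10); MAP = (51−1)/10 = 50/10 ≈ 5.00000.
MLE = x̄ = 45/7 ≈ 6.42857.
Difference = 50/10 − 45/7 = -10/7 ≈ -1.4286.

MAP − MLE = -1.4286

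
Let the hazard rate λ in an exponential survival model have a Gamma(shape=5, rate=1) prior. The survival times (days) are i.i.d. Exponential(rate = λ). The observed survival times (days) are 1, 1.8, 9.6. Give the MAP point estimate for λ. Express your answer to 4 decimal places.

The Exponential(rate=λ) likelihood is ∝ λ^n e^(−λΣtᵢ). Here n = 3 and Σtᵢ = 1 + 1.8 + 9.6 = 12.4.
Posterior ∝ λ^4e^(−1λ) · λ^3e^(−12.4λ) = λ^7e^(−13.4λ), i.e. Gamma(8, 13.4).
Mode = (a−1)/b = 7/13.4 ≈ 0.5224.

λ̂_MAP = 0.5224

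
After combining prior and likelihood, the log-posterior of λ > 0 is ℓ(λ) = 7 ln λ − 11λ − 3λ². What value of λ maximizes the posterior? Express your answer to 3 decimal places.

ℓ'(λ) = 7/λ − 11 − 6λ. Setting this to zero and multiplying by λ: 6λ² + 11λ − 7 = 0.
λ = (−11 + √(11² + 4·6·7)) / (2·6) = (−11 + √289) / 12 = (−11 + 17)/12 = 1/2.
ℓ''(λ) = −7/λ² − 6 < 0, confirming a maximum.

λ̂_MAP = 0.500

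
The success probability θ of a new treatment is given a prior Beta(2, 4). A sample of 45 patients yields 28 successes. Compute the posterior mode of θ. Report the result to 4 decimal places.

Prior: Beta(2, 4).
Data: 28 successes in 45 trials. The binomial likelihood contributes θ^28(1−θ)^17, so the posterior is Beta(2+28, 4+17) = Beta(30, 21).
For Beta(a, b) with a, b > 1 the mode is (a−1)/(a+b−2) = 29/49 ≈ 0.5918.

θ̂_MAP = 0.5918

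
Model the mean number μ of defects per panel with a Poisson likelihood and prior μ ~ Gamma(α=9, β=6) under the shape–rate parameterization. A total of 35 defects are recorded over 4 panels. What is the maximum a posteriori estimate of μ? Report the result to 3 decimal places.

Σxᵢ = 35, n = 4.
Posterior ∝ μ^8e^(−6μ) · μ^35e^(−4μ) = μ^43e^(−10μ), i.e. Gamma(shape=44, rate=10).
The mode of a Gamma(a, b) with a ≥ 1 (shape–rate) is (a−1)/b = 43/10 ≈ 4.300.

μ̂_MAP = 4.300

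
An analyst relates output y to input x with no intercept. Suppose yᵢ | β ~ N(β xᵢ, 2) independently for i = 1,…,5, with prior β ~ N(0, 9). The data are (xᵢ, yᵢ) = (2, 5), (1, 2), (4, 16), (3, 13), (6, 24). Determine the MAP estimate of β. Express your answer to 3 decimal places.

log p(β | y) = −Σ(yᵢ − βxᵢ)²/(2·2) − β²/(2·9) + const.
Setting the derivative to zero: Σxᵢ(yᵢ − βxᵢ)/2 − β/9 = 0, so β = Σxᵢyᵢ / (Σxᵢ² + σ²/τ²).
Σxᵢyᵢ = 2·5 + 1·2 + 4·16 + 3·13 + 6·24 = 259; Σxᵢ² = 66; σ²/τ² = 2/9.
β̂_MAP = 259 / (66 + 2/9) = 259/(596/9) = 2331/596 ≈ 3.911.

β̂_MAP = 3.911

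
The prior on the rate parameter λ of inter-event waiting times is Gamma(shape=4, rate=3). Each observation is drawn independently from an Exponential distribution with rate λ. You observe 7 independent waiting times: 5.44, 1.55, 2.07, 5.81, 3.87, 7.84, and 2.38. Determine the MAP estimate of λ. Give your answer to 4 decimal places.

λ̂_MAP = 0.3129

The Exponential(rate=λ) likelihood is ∝ λ^n e^(−λΣtᵢ). Here n = 7 and Σtᵢ = 5.44 + 1.55 + 2.07 + 5.81 + 3.87 + 7.84 + 2.38 = 28.96.
Posterior ∝ λ^3e^(−3λ) · λ^7e^(−28.96λ) = λ^10e^(−31.96λ), i.e. Gamma(11, 31.96).
Mode = (a−1)/b = 10/31.96 ≈ 0.3129.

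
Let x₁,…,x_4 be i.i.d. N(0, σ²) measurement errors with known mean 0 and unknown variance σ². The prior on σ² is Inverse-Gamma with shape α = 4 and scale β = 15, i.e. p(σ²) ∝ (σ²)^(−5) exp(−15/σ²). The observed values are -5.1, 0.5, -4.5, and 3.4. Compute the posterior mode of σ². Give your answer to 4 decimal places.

Sum of squared deviations about the known mean: SS = (-5.1−0)² + (0.5−0)² + (-4.5−0)² + (3.4−0)² = 58.07.
The Normal likelihood contributes (σ²)^(−n/2) exp(−SS/(2σ²)), so the posterior is Inverse-Gamma(α + n/2, β + SS/2) = Inverse-Gamma(6, 44.035).
The mode of Inverse-Gamma(a, b) is b/(a+1) = 44.035/7 ≈ 6.2907.

σ̂²_MAP = 6.2907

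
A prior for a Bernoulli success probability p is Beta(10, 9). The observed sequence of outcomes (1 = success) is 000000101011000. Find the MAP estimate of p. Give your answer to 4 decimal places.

p̂_MAP = 0.4063

Prior: Beta(10, 9).
Data: 4 successes in 15 trials (from the sequence). The binomial likelihood contributes p^4(1−p)^11, so the posterior is Beta(10+4, 9+11) = Beta(14, 20).
For Beta(a, b) with a, b > 1 the mode is (a−1)/(a+b−2) = 13/32 ≈ 0.4063.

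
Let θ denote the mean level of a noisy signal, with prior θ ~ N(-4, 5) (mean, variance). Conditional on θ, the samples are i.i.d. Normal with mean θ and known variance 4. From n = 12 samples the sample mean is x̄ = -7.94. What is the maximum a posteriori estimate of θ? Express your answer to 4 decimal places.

θ̂_MAP = -7.6938

n = 12, x̄ = -7.94.
For a Normal prior and Normal likelihood with known variance, the posterior is Normal; its mode equals its mean, the precision-weighted average.
Prior precision 1/σ₀² = 1/5 = 0.2; data precision n/σ² = 12/4 = 3.
θ̂ = (0.2·(-4) + 3·(-7.94)) / (0.2 + 3) = (-24.62)/3.2 = -7.69375 ≈ -7.6938.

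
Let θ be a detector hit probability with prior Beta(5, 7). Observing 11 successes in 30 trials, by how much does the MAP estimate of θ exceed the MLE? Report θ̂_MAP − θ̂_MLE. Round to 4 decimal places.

MAP − MLE = 0.0083

Posterior is Beta(16, 26); MAP = (16−1)/(42−2) = 15/40 ≈ 0.37500.
MLE ignores the prior: θ̂_MLE = k/n = 11/30 ≈ 0.36667.
Difference = 15/40 − 11/30 = 1/120 ≈ 0.0083.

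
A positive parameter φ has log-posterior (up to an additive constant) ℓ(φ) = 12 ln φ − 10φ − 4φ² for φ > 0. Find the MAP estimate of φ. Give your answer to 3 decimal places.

φ̂_MAP = 0.750

ℓ'(φ) = 12/φ − 10 − 8φ. Setting this to zero and multiplying by φ: 8φ² + 10φ − 12 = 0.
φ = (−10 + √(10² + 4·8·12)) / (2·8) = (−10 + √484) / 16 = (−10 + 22)/16 = 3/4.
ℓ''(φ) = −12/φ² − 8 < 0, confirming a maximum.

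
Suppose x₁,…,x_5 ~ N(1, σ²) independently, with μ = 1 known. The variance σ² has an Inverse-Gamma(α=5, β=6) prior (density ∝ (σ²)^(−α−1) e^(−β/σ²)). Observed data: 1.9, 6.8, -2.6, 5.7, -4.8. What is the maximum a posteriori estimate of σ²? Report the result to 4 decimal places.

σ̂²_MAP = 6.7729

Sum of squared deviations about the known mean: SS = (1.9−1)² + (6.8−1)² + (-2.6−1)² + (5.7−1)² + (-4.8−1)² = 103.14.
The Normal likelihood contributes (σ²)^(−n/2) exp(−SS/(2σ²)), so the posterior is Inverse-Gamma(α + n/2, β + SS/2) = Inverse-Gamma(7.5, 57.57).
The mode of Inverse-Gamma(a, b) is b/(a+1) = 57.57/8.5 ≈ 6.7729.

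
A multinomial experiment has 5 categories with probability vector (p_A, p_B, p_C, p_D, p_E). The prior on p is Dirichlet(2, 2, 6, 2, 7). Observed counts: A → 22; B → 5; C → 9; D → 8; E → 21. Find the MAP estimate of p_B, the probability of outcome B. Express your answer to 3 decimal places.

The posterior is Dirichlet(αᵢ + nᵢ) = Dirichlet(24, 7, 15, 10, 28).
For a Dirichlet(a₁,…,a_K) with all aᵢ > 1, the mode has j-th component (aⱼ − 1)/(Σaᵢ − K).
Here Σaᵢ = 84 and K = 5, so p_B = (7 − 1)/(84 − 5) = 6/79 ≈ 0.076.

MAP estimate of p_B = 0.076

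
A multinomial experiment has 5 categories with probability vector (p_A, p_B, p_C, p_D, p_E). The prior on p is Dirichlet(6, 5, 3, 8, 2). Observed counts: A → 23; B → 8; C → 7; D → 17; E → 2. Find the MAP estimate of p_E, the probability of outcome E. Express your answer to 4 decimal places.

The posterior is Dirichlet(αᵢ + nᵢ) = Dirichlet(29, 13, 10, 25, 4).
For a Dirichlet(a₁,…,a_K) with all aᵢ > 1, the mode has j-th component (aⱼ − 1)/(Σaᵢ − K).
Here Σaᵢ = 81 and K = 5, so p_E = (4 − 1)/(81 − 5) = 3/76 ≈ 0.0395.

MAP estimate of p_E = 0.0395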